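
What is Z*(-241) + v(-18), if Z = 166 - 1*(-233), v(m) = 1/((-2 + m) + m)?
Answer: -3654043/38 ≈ -96159.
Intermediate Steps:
v(m) = 1/(-2 + 2*m)
Z = 399 (Z = 166 + 233 = 399)
Z*(-241) + v(-18) = 399*(-241) + 1/(2*(-1 - 18)) = -96159 + (½)/(-19) = -96159 + (½)*(-1/19) = -96159 - 1/38 = -3654043/38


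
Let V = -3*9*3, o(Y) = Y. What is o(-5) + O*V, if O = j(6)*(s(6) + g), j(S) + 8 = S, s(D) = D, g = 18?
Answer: 3883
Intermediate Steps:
j(S) = -8 + S
O = -48 (O = (-8 + 6)*(6 + 18) = -2*24 = -48)
V = -81 (V = -27*3 = -81)
o(-5) + O*V = -5 - 48*(-81) = -5 + 3888 = 3883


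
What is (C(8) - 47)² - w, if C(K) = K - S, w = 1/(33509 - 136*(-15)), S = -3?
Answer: 46071503/35549 ≈ 1296.0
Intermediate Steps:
w = 1/35549 (w = 1/(33509 + 2040) = 1/35549 ≈ 2.8130e-5)
C(K) = 3 + K (C(K) = K - 1*(-3) = K + 3 = 3 + K)
(C(8) - 47)² - w = ((3 + 8) - 47)² - 1*1/35549 = (11 - 47)² - 1/35549 = (-36)² - 1/35549 = 1296 - 1/35549 = 46071503/35549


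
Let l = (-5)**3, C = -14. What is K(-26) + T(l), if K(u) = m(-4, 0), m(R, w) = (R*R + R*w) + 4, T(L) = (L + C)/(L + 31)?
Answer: 2019/94 ≈ 21.479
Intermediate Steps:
l = -125
T(L) = (-14 + L)/(31 + L) (T(L) = (L - 14)/(L + 31) = (-14 + L)/(31 + L))
m(R, w) = 4 + R**2 + R*w (m(R, w) = (R**2 + R*w) + 4 = 4 + R**2 + R*w)
K(u) = 20 (K(u) = 4 + (-4)**2 - 4*0 = 4 + 16 + 0 = 20)
K(-26) + T(l) = 20 + (-14 - 125)/(31 - 125) = 20 - 139/(-94) = 20 - 1/94*(-139) = 20 + 139/94 = 2019/94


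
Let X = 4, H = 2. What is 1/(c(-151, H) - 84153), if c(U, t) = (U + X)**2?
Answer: -1/62544 ≈ -1.5989e-5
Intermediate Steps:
c(U, t) = (4 + U)**2 (c(U, t) = (U + 4)**2 = (4 + U)**2)
1/(c(-151, H) - 84153) = 1/((4 - 151)**2 - 84153) = 1/((-147)**2 - 84153) = 1/(21609 - 84153) = 1/(-62544) = -1/62544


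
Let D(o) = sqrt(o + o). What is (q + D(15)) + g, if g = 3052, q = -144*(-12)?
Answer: 4780 + sqrt(30) ≈ 4785.5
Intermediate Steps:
q = 1728
D(o) = sqrt(2)*sqrt(o) (D(o) = sqrt(2*o) = sqrt(2)*sqrt(o))
(q + D(15)) + g = (1728 + sqrt(2)*sqrt(15)) + 3052 = (1728 + sqrt(30)) + 3052 = 4780 + sqrt(30)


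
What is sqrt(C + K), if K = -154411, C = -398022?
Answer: I*sqrt(552433) ≈ 743.26*I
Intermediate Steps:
sqrt(C + K) = sqrt(-398022 - 154411) = sqrt(-552433) = I*sqrt(552433)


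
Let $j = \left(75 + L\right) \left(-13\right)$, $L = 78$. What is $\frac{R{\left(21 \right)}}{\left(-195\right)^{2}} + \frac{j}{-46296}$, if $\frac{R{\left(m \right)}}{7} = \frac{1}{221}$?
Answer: $\frac{1857215033}{43227732600} \approx 0.042964$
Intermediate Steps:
$R{\left(m \right)} = \frac{7}{221}$
$j = -1989$ ($j = \left(75 + 78\right) \left(-13\right) = 153 \left(-13\right) = -1989$)
$\frac{R{\left(21 \right)}}{\left(-195\right)^{2}} + \frac{j}{-46296} = \frac{7}{221 \left(-195\right)^{2}} - \frac{1989}{-46296} = \frac{7}{221 \cdot 38025} - - \frac{221}{5144} = \frac{7}{221} \cdot \frac{1}{38025} + \frac{221}{5144} = \frac{7}{8403525} + \frac{221}{5144} = \frac{1857215033}{43227732600}$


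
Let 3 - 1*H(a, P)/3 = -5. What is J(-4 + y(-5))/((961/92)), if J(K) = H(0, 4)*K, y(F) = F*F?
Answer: 46368/961 ≈ 48.250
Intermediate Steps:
H(a, P) = 24 (H(a, P) = 9 - 3*(-5) = 9 + 15 = 24)
y(F) = F**2
J(K) = 24*K
J(-4 + y(-5))/((961/92)) = (24*(-4 + (-5)**2))/((961/92)) = (24*(-4 + 25))/((961*(1/92))) = (24*21)/(961/92) = 504*(92/961) = 46368/961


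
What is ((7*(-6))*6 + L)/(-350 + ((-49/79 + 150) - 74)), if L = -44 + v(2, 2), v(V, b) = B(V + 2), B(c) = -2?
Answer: 23542/21695 ≈ 1.0851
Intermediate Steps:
v(V, b) = -2
L = -46 (L = -44 - 2 = -46)
((7*(-6))*6 + L)/(-350 + ((-49/79 + 150) - 74)) = ((7*(-6))*6 - 46)/(-350 + ((-49/79 + 150) - 74)) = (-42*6 - 46)/(-350 + ((-49*1/79 + 150) - 74)) = (-252 - 46)/(-350 + ((-49/79 + 150) - 74)) = -298/(-350 + (11801/79 - 74)) = -298/(-350 + 5955/79) = -298/(-21695/79) = -298*(-79/21695) = 23542/21695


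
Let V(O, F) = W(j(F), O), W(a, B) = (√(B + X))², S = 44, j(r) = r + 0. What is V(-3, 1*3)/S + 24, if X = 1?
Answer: 527/22 ≈ 23.955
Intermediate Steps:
j(r) = r
W(a, B) = 1 + B (W(a, B) = (√(B + 1))² = (√(1 + B))² = 1 + B)
V(O, F) = 1 + O
V(-3, 1*3)/S + 24 = (1 - 3)/44 + 24 = -2*1/44 + 24 = -1/22 + 24 = 527/22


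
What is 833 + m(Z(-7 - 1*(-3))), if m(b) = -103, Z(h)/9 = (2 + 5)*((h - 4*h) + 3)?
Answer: 730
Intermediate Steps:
Z(h) = 189 - 189*h (Z(h) = 9*((2 + 5)*((h - 4*h) + 3)) = 9*(7*(-3*h + 3)) = 9*(7*(3 - 3*h)) = 9*(21 - 21*h) = 189 - 189*h)
833 + m(Z(-7 - 1*(-3))) = 833 - 103 = 730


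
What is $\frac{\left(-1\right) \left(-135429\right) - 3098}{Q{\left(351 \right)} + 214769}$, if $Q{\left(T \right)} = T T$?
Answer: $\frac{132331}{337970} \approx 0.39155$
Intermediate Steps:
$Q{\left(T \right)} = T^{2}$
$\frac{\left(-1\right) \left(-135429\right) - 3098}{Q{\left(351 \right)} + 214769} = \frac{\left(-1\right) \left(-135429\right) - 3098}{351^{2} + 214769} = \frac{135429 - 3098}{123201 + 214769} = \frac{132331}{337970}$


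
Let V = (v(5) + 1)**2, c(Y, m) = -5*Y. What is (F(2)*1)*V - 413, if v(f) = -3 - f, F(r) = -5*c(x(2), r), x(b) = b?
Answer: 2037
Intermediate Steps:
F(r) = 50 (F(r) = -(-25)*2 = -5*(-10) = 50)
V = 49 (V = ((-3 - 1*5) + 1)**2 = ((-3 - 5) + 1)**2 = (-8 + 1)**2 = (-7)**2 = 49)
(F(2)*1)*V - 413 = (50*1)*49 - 413 = 50*49 - 413 = 2450 - 413 = 2037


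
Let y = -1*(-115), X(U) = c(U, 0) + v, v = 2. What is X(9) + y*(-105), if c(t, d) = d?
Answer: -12073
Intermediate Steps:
X(U) = 2 (X(U) = 0 + 2 = 2)
y = 115
X(9) + y*(-105) = 2 + 115*(-105) = 2 - 12075 = -12073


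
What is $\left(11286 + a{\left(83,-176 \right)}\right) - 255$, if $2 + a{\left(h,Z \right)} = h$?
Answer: $11112$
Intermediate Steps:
$a{\left(h,Z \right)} = -2 + h$
$\left(11286 + a{\left(83,-176 \right)}\right) - 255 = \left(11286 + \left(-2 + 83\right)\right) - 255 = \left(11286 + 81\right) - 255 = 11367 - 255 = 11112$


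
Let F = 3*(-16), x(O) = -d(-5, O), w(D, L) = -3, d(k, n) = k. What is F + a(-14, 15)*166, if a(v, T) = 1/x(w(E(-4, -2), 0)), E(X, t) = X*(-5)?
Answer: -74/5 ≈ -14.800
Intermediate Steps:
E(X, t) = -5*X
x(O) = 5 (x(O) = -1*(-5) = 5)
a(v, T) = 1/5
F = -48
F + a(-14, 15)*166 = -48 + (1/5)*166 = -48 + 166/5 = -74/5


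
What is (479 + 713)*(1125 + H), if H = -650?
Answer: 566200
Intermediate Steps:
(479 + 713)*(1125 + H) = (479 + 713)*(1125 - 650) = 1192*475 = 566200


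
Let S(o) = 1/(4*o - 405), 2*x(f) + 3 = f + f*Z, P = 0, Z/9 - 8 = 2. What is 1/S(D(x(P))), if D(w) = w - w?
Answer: -405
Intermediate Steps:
Z = 90 (Z = 72 + 9*2 = 72 + 18 = 90)
x(f) = -3/2 + 91*f/2 (x(f) = -3/2 + (f + f*90)/2 = -3/2 + (f + 90*f)/2 = -3/2 + (91*f)/2 = -3/2 + 91*f/2)
D(w) = 0
S(o) = 1/(-405 + 4*o)
1/S(D(x(P))) = 1/(1/(-405 + 4*0)) = 1/(1/(-405 + 0)) = 1/(1/(-405)) = 1/(-1/405) = -405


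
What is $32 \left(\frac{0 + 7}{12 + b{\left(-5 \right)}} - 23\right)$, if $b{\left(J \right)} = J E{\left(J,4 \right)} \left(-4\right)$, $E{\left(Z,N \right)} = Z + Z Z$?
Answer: $- \frac{75752}{103} \approx -735.46$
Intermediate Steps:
$E{\left(Z,N \right)} = Z + Z^{2}$
$b{\left(J \right)} = - 4 J^{2} \left(1 + J\right)$ ($b{\left(J \right)} = J J \left(1 + J\right) \left(-4\right) = J^{2} \left(1 + J\right) \left(-4\right) = - 4 J^{2} \left(1 + J\right)$)
$32 \left(\frac{0 + 7}{12 + b{\left(-5 \right)}} - 23\right) = 32 \left(\frac{0 + 7}{12 + 4 \left(-5\right)^{2} \left(-1 - -5\right)} - 23\right) = 32 \left(\frac{7}{12 + 4 \cdot 25 \left(-1 + 5\right)} - 23\right) = 32 \left(\frac{7}{12 + 4 \cdot 25 \cdot 4} - 23\right) = 32 \left(\frac{7}{12 + 400} - 23\right) = 32 \left(\frac{7}{412} - 23\right) = 32 \left(- \frac{9469}{412}\right) = - \frac{75752}{103}$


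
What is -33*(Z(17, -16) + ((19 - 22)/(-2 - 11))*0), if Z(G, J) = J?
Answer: 528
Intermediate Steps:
-33*(Z(17, -16) + ((19 - 22)/(-2 - 11))*0) = -33*(-16 + ((19 - 22)/(-2 - 11))*0) = -33*(-16 - 3/(-13)*0) = -33*(-16 - 3*(-1/13)*0) = -33*(-16 + (3/13)*0) = -33*(-16 + 0) = -33*(-16) = 528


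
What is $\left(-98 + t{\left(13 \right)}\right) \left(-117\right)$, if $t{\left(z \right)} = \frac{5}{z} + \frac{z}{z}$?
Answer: $11304$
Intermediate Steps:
$t{\left(z \right)} = 1 + \frac{5}{z}$ ($t{\left(z \right)} = \frac{5}{z} + 1 = 1 + \frac{5}{z}$)
$\left(-98 + t{\left(13 \right)}\right) \left(-117\right) = \left(-98 + \frac{5 + 13}{13}\right) \left(-117\right) = \left(-98 + \frac{1}{13} \cdot 18\right) \left(-117\right) = \left(-98 + \frac{18}{13}\right) \left(-117\right) = \left(- \frac{1256}{13}\right) \left(-117\right) = 11304$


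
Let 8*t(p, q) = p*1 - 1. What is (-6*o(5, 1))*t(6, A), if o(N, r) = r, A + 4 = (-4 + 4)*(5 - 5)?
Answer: -15/4 ≈ -3.7500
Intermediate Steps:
A = -4 (A = -4 + (-4 + 4)*(5 - 5) = -4 + 0*0 = -4 + 0 = -4)
t(p, q) = -⅛ + p/8 (t(p, q) = (p*1 - 1)/8 = (p - 1)/8 = (-1 + p)/8 = -⅛ + p/8)
(-6*o(5, 1))*t(6, A) = (-6*1)*(-⅛ + (⅛)*6) = -6*(-⅛ + ¾) = -6*5/8 = -15/4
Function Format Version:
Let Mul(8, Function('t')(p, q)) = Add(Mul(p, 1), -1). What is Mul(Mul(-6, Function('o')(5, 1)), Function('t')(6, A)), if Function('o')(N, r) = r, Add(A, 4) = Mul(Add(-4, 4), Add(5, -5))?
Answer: Rational(-15, 4) ≈ -3.7500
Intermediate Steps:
A = -4 (A = Add(-4, Mul(Add(-4, 4), Add(5, -5))) = Add(-4, Mul(0, 0)) = Add(-4, 0) = -4)
Function('t')(p, q) = Add(Rational(-1, 8), Mul(Rational(1, 8), p)) (Function('t')(p, q) = Mul(Rational(1, 8), Add(Mul(p, 1), -1)) = Mul(Rational(1, 8), Add(p, -1)) = Mul(Rational(1, 8), Add(-1, p)) = Add(Rational(-1, 8), Mul(Rational(1, 8), p)))
Mul(Mul(-6, Function('o')(5, 1)), Function('t')(6, A)) = Mul(Mul(-6, 1), Add(Rational(-1, 8), Mul(Rational(1, 8), 6))) = Mul(-6, Add(Rational(-1, 8), Rational(3, 4))) = Mul(-6, Rational(5, 8)) = Rational(-15, 4)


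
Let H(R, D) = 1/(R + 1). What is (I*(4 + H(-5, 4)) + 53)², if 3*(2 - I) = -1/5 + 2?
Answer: 54289/16 ≈ 3393.1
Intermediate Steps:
H(R, D) = 1/(1 + R)
I = 7/5 (I = 2 - (-1/5 + 2)/3 = 2 - (-1*⅕ + 2)/3 = 2 - (-⅕ + 2)/3 = 2 - ⅓*9/5 = 2 - ⅗ = 7/5 ≈ 1.4000)
(I*(4 + H(-5, 4)) + 53)² = (7*(4 + 1/(1 - 5))/5 + 53)² = (7*(4 + 1/(-4))/5 + 53)² = (7*(4 - ¼)/5 + 53)² = ((7/5)*(15/4) + 53)² = (21/4 + 53)² = (233/4)² = 54289/16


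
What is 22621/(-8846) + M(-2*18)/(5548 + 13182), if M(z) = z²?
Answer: -206113457/82842790 ≈ -2.4880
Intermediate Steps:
22621/(-8846) + M(-2*18)/(5548 + 13182) = 22621/(-8846) + (-2*18)²/(5548 + 13182) = 22621*(-1/8846) + (-36)²/18730 = -22621/8846 + 1296*(1/18730) = -22621/8846 + 648/9365 = -206113457/82842790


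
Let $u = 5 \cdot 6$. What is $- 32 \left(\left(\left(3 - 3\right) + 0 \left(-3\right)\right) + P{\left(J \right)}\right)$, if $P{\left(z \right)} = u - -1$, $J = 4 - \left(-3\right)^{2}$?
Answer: $-992$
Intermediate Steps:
$u = 30$
$J = -5$ ($J = 4 - 9 = -5$)
$P{\left(z \right)} = 31$ ($P{\left(z \right)} = 30 - -1 = 30 + 1 = 31$)
$- 32 \left(\left(\left(3 - 3\right) + 0 \left(-3\right)\right) + P{\left(J \right)}\right) = - 32 \left(\left(\left(3 - 3\right) + 0 \left(-3\right)\right) + 31\right) = - 32 \left(\left(\left(3 - 3\right) + 0\right) + 31\right) = - 32 \left(\left(0 + 0\right) + 31\right) = - 32 \left(0 + 31\right) = \left(-32\right) 31 = -992$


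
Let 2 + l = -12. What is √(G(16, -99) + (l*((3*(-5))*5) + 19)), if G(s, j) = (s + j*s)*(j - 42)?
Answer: √222157 ≈ 471.34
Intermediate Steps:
l = -14 (l = -2 - 12 = -14)
G(s, j) = (-42 + j)*(s + j*s) (G(s, j) = (s + j*s)*(-42 + j) = (-42 + j)*(s + j*s))
√(G(16, -99) + (l*((3*(-5))*5) + 19)) = √(16*(-42 + (-99)² - 41*(-99)) + (-14*3*(-5)*5 + 19)) = √(16*(-42 + 9801 + 4059) + (-(-210)*5 + 19)) = √(16*13818 + (-14*(-75) + 19)) = √(221088 + (1050 + 19)) = √(221088 + 1069) = √222157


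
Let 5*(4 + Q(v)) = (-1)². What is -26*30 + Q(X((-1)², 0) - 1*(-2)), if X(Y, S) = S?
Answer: -3919/5 ≈ -783.80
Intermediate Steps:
Q(v) = -19/5 (Q(v) = -4 + (⅕)*(-1)² = -4 + (⅕)*1 = -4 + ⅕ = -19/5)
-26*30 + Q(X((-1)², 0) - 1*(-2)) = -26*30 - 19/5 = -780 - 19/5 = -3919/5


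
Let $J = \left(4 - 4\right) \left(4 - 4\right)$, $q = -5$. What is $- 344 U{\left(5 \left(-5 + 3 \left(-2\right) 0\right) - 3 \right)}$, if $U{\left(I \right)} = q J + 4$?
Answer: $-1376$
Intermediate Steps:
$J = 0$ ($J = 0 \cdot 0 = 0$)
$U{\left(I \right)} = 4$ ($U{\left(I \right)} = \left(-5\right) 0 + 4 = 0 + 4 = 4$)
$- 344 U{\left(5 \left(-5 + 3 \left(-2\right) 0\right) - 3 \right)} = \left(-344\right) 4 = -1376$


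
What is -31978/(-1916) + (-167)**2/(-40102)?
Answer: 153618304/9604429 ≈ 15.995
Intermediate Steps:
-31978/(-1916) + (-167)**2/(-40102) = -31978*(-1/1916) + 27889*(-1/40102) = 15989/958 - 27889/40102 = 153618304/9604429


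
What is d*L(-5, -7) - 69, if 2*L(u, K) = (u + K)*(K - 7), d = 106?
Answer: 8835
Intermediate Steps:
L(u, K) = (-7 + K)*(K + u)/2 (L(u, K) = ((u + K)*(K - 7))/2 = ((K + u)*(-7 + K))/2 = ((-7 + K)*(K + u))/2 = (-7 + K)*(K + u)/2)
d*L(-5, -7) - 69 = 106*((½)*(-7)² - 7/2*(-7) - 7/2*(-5) + (½)*(-7)*(-5)) - 69 = 106*((½)*49 + 49/2 + 35/2 + 35/2) - 69 = 106*(49/2 + 49/2 + 35/2 + 35/2) - 69 = 106*84 - 69 = 8904 - 69 = 8835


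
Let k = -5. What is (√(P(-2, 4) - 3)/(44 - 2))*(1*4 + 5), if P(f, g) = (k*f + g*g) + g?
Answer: 9*√3/14 ≈ 1.1135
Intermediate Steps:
P(f, g) = g + g² - 5*f (P(f, g) = (-5*f + g*g) + g = (-5*f + g²) + g = (g² - 5*f) + g = g + g² - 5*f)
(√(P(-2, 4) - 3)/(44 - 2))*(1*4 + 5) = (√((4 + 4² - 5*(-2)) - 3)/(44 - 2))*(1*4 + 5) = (√((4 + 16 + 10) - 3)/42)*(4 + 5) = (√(30 - 3)/42)*9 = (√27/42)*9 = ((3*√3)/42)*9 = (√3/14)*9 = 9*√3/14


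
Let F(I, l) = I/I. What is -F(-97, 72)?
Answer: -1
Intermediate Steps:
F(I, l) = 1
-F(-97, 72) = -1*1 = -1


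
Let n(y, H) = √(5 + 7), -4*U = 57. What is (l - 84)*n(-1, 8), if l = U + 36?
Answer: -249*√3/2 ≈ -215.64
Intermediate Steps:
U = -57/4 (U = -¼*57 = -57/4 ≈ -14.250)
n(y, H) = 2*√3 (n(y, H) = √12 = 2*√3)
l = 87/4 (l = -57/4 + 36 = 87/4 ≈ 21.750)
(l - 84)*n(-1, 8) = (87/4 - 84)*(2*√3) = -249*√3/2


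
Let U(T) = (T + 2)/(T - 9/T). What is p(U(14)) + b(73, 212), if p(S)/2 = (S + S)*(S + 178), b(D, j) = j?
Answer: 37438388/34969 ≈ 1070.6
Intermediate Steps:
U(T) = (2 + T)/(T - 9/T)
p(S) = 4*S*(178 + S) (p(S) = 2*((S + S)*(S + 178)) = 2*((2*S)*(178 + S)) = 2*(2*S*(178 + S)) = 4*S*(178 + S))
p(U(14)) + b(73, 212) = 4*(14*(2 + 14)/(-9 + 14²))*(178 + 14*(2 + 14)/(-9 + 14²)) + 212 = 4*(14*16/(-9 + 196))*(178 + 14*16/(-9 + 196)) + 212 = 4*(14*16/187)*(178 + 14*16/187) + 212 = 4*(14*(1/187)*16)*(178 + 14*(1/187)*16) + 212 = 4*(224/187)*(178 + 224/187) + 212 = 4*(224/187)*(33510/187) + 212 = 30024960/34969 + 212 = 37438388/34969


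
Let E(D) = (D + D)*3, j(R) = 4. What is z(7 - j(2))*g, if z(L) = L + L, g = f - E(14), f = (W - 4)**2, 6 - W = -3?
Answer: -354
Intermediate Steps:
W = 9 (W = 6 - 1*(-3) = 6 + 3 = 9)
E(D) = 6*D (E(D) = (2*D)*3 = 6*D)
f = 25 (f = (9 - 4)**2 = 5**2 = 25)
g = -59 (g = 25 - 6*14 = 25 - 1*84 = 25 - 84 = -59)
z(L) = 2*L
z(7 - j(2))*g = (2*(7 - 1*4))*(-59) = (2*(7 - 4))*(-59) = (2*3)*(-59) = 6*(-59) = -354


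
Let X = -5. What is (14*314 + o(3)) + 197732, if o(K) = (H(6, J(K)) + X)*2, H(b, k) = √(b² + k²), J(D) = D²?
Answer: 202118 + 6*√13 ≈ 2.0214e+5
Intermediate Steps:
o(K) = -10 + 2*√(36 + K⁴) (o(K) = (√(6² + (K²)²) - 5)*2 = (√(36 + K⁴) - 5)*2 = (-5 + √(36 + K⁴))*2 = -10 + 2*√(36 + K⁴))
(14*314 + o(3)) + 197732 = (14*314 + (-10 + 2*√(36 + 3⁴))) + 197732 = (4396 + (-10 + 2*√(36 + 81))) + 197732 = (4396 + (-10 + 2*√117)) + 197732 = (4396 + (-10 + 2*(3*√13))) + 197732 = (4396 + (-10 + 6*√13)) + 197732 = (4386 + 6*√13) + 197732 = 202118 + 6*√13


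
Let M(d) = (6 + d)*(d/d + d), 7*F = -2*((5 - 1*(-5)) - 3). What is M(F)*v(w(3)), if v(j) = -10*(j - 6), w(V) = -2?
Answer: -320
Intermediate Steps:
v(j) = 60 - 10*j (v(j) = -10*(-6 + j) = 60 - 10*j)
F = -2 (F = (-2*((5 - 1*(-5)) - 3))/7 = (-2*((5 + 5) - 3))/7 = (-2*(10 - 3))/7 = (-2*7)/7 = (1/7)*(-14) = -2)
M(d) = (1 + d)*(6 + d) (M(d) = (6 + d)*(1 + d) = (1 + d)*(6 + d))
M(F)*v(w(3)) = (6 + (-2)**2 + 7*(-2))*(60 - 10*(-2)) = (6 + 4 - 14)*(60 + 20) = -4*80 = -320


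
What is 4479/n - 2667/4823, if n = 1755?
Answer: 4768/2385 ≈ 1.9992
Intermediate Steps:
4479/n - 2667/4823 = 4479/1755 - 2667/4823 = 4479*(1/1755) - 2667*1/4823 = 1493/585 - 381/689 = 4768/2385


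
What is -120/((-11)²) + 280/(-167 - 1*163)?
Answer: -668/363 ≈ -1.8402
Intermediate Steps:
-120/((-11)²) + 280/(-167 - 1*163) = -120/121 + 280/(-167 - 163) = -120*1/121 + 280/(-330) = -120/121 + 280*(-1/330) = -120/121 - 28/33 = -668/363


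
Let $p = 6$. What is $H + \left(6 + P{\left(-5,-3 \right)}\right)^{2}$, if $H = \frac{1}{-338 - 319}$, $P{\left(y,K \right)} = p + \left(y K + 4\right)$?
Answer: $\frac{631376}{657} \approx 961.0$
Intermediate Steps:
$P{\left(y,K \right)} = 10 + K y$ ($P{\left(y,K \right)} = 6 + \left(y K + 4\right) = 6 + \left(K y + 4\right) = 6 + \left(4 + K y\right) = 10 + K y$)
$H = - \frac{1}{657}$ ($H = \frac{1}{-657} = - \frac{1}{657} \approx -0.0015221$)
$H + \left(6 + P{\left(-5,-3 \right)}\right)^{2} = - \frac{1}{657} + \left(6 + \left(10 - -15\right)\right)^{2} = - \frac{1}{657} + \left(6 + \left(10 + 15\right)\right)^{2} = - \frac{1}{657} + \left(6 + 25\right)^{2} = - \frac{1}{657} + 31^{2} = - \frac{1}{657} + 961 = \frac{631376}{657}$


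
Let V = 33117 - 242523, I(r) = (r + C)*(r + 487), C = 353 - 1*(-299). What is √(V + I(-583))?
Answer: I*√216030 ≈ 464.79*I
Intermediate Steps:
C = 652 (C = 353 + 299 = 652)
I(r) = (487 + r)*(652 + r) (I(r) = (r + 652)*(r + 487) = (652 + r)*(487 + r) = (487 + r)*(652 + r))
V = -209406
√(V + I(-583)) = √(-209406 + (317524 + (-583)² + 1139*(-583))) = √(-209406 + (317524 + 339889 - 664037)) = √(-209406 - 6624) = √(-216030) = I*√216030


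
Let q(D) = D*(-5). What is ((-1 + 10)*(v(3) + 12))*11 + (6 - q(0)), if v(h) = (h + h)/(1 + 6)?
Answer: 8952/7 ≈ 1278.9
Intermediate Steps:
q(D) = -5*D
v(h) = 2*h/7 (v(h) = (2*h)/7 = (2*h)*(⅐) = 2*h/7)
((-1 + 10)*(v(3) + 12))*11 + (6 - q(0)) = ((-1 + 10)*((2/7)*3 + 12))*11 + (6 - (-5)*0) = (9*(6/7 + 12))*11 + (6 - 1*0) = (9*(90/7))*11 + (6 + 0) = (810/7)*11 + 6 = 8910/7 + 6 = 8952/7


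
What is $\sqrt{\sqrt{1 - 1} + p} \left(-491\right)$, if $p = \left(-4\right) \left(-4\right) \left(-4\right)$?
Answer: $- 3928 i \approx - 3928.0 i$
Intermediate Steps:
$p = -64$ ($p = 16 \left(-4\right) = -64$)
$\sqrt{\sqrt{1 - 1} + p} \left(-491\right) = \sqrt{\sqrt{1 - 1} - 64} \left(-491\right) = \sqrt{\sqrt{0} - 64} \left(-491\right) = \sqrt{0 - 64} \left(-491\right) = \sqrt{-64} \left(-491\right) = 8 i \left(-491\right) = - 3928 i$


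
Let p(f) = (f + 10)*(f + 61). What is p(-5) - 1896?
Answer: -1616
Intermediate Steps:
p(f) = (10 + f)*(61 + f)
p(-5) - 1896 = (610 + (-5)**2 + 71*(-5)) - 1896 = (610 + 25 - 355) - 1896 = 280 - 1896 = -1616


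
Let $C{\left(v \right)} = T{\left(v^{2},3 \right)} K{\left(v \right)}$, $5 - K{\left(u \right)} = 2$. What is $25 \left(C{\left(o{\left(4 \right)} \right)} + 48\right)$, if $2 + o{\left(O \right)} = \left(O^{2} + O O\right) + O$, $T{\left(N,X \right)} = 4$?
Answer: $1500$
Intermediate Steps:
$K{\left(u \right)} = 3$ ($K{\left(u \right)} = 5 - 2 = 3$)
$o{\left(O \right)} = -2 + O + 2 O^{2}$ ($o{\left(O \right)} = -2 + \left(\left(O^{2} + O O\right) + O\right) = -2 + \left(\left(O^{2} + O^{2}\right) + O\right) = -2 + \left(2 O^{2} + O\right) = -2 + \left(O + 2 O^{2}\right) = -2 + O + 2 O^{2}$)
$C{\left(v \right)} = 12$ ($C{\left(v \right)} = 4 \cdot 3 = 12$)
$25 \left(C{\left(o{\left(4 \right)} \right)} + 48\right) = 25 \left(12 + 48\right) = 25 \cdot 60 = 1500$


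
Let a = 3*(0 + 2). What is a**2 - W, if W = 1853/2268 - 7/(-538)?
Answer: 21456917/610092 ≈ 35.170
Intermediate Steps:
a = 6 (a = 3*2 = 6)
W = 506395/610092 (W = 1853*(1/2268) - 7*(-1/538) = 1853/2268 + 7/538 = 506395/610092 ≈ 0.83003)
a**2 - W = 6**2 - 1*506395/610092 = 36 - 506395/610092 = 21456917/610092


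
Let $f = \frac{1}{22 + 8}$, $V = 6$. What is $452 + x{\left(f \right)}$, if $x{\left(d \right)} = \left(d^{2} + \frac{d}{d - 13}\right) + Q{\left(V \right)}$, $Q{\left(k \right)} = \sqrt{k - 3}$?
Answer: $\frac{158244689}{350100} + \sqrt{3} \approx 453.73$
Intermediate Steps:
$Q{\left(k \right)} = \sqrt{-3 + k}$
$f = \frac{1}{30} \approx 0.033333$
$x{\left(d \right)} = \sqrt{3} + d^{2} + \frac{d}{-13 + d}$ ($x{\left(d \right)} = \left(d^{2} + \frac{d}{d - 13}\right) + \sqrt{-3 + 6} = \left(d^{2} + \frac{d}{-13 + d}\right) + \sqrt{3} = \sqrt{3} + d^{2} + \frac{d}{-13 + d}$)
$452 + x{\left(f \right)} = 452 + \frac{\frac{1}{30} + \left(\frac{1}{30}\right)^{3} - 13 \sqrt{3} - \frac{13}{900} + \frac{\sqrt{3}}{30}}{-13 + \frac{1}{30}} = 452 + \frac{\frac{1}{30} + \frac{1}{27000} - 13 \sqrt{3} - \frac{13}{900} + \frac{\sqrt{3}}{30}}{- \frac{389}{30}} = 452 - \frac{30 \left(\frac{1}{30} + \frac{1}{27000} - 13 \sqrt{3} - \frac{13}{900} + \frac{\sqrt{3}}{30}\right)}{389} = 452 - \frac{30 \left(\frac{511}{27000} - \frac{389 \sqrt{3}}{30}\right)}{389} = 452 - \left(\frac{511}{350100} - \sqrt{3}\right) = \frac{158244689}{350100} + \sqrt{3}$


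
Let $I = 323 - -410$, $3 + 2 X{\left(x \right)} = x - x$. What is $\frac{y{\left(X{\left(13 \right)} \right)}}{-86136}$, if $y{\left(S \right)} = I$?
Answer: $- \frac{733}{86136} \approx -0.0085098$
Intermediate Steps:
$X{\left(x \right)} = - \frac{3}{2}$ ($X{\left(x \right)} = - \frac{3}{2} + \frac{x - x}{2} = - \frac{3}{2} + \frac{1}{2} \cdot 0 = - \frac{3}{2} + 0 = - \frac{3}{2}$)
$I = 733$ ($I = 323 + 410 = 733$)
$y{\left(S \right)} = 733$
$\frac{y{\left(X{\left(13 \right)} \right)}}{-86136} = \frac{733}{-86136} = 733 \left(- \frac{1}{86136}\right) = - \frac{733}{86136}$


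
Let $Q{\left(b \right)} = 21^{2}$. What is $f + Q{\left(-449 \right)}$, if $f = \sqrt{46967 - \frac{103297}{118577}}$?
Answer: $441 + \frac{\sqrt{660367486351974}}{118577} \approx 657.72$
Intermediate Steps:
$f = \frac{\sqrt{660367486351974}}{118577}$ ($f = \sqrt{46967 - \frac{103297}{118577}} = \sqrt{\frac{5569102662}{118577}} = \frac{\sqrt{660367486351974}}{118577} \approx 216.72$)
$Q{\left(b \right)} = 441$
$f + Q{\left(-449 \right)} = \frac{\sqrt{660367486351974}}{118577} + 441 = 441 + \frac{\sqrt{660367486351974}}{118577}$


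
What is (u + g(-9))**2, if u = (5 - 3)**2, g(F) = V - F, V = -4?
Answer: 81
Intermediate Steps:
g(F) = -4 - F
u = 4 (u = 2**2 = 4)
(u + g(-9))**2 = (4 + (-4 - 1*(-9)))**2 = (4 + (-4 + 9))**2 = (4 + 5)**2 = 9**2 = 81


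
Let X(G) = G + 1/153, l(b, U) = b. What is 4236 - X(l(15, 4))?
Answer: 645812/153 ≈ 4221.0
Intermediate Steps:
X(G) = 1/153 + G (X(G) = G + 1/153 = 1/153 + G)
4236 - X(l(15, 4)) = 4236 - (1/153 + 15) = 4236 - 1*2296/153 = 4236 - 2296/153 = 645812/153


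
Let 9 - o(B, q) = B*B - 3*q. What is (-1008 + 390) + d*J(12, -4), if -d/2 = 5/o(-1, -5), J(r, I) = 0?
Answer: -618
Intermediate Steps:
o(B, q) = 9 - B**2 + 3*q (o(B, q) = 9 - (B*B - 3*q) = 9 - (B**2 - 3*q) = 9 + (-B**2 + 3*q) = 9 - B**2 + 3*q)
d = 10/7 (d = -10/(9 - 1*(-1)**2 + 3*(-5)) = -10/(9 - 1*1 - 15) = -10/(9 - 1 - 15) = -10/(-7) = -10*(-1)/7 = -2*(-5/7) = 10/7 ≈ 1.4286)
(-1008 + 390) + d*J(12, -4) = (-1008 + 390) + (10/7)*0 = -618 + 0 = -618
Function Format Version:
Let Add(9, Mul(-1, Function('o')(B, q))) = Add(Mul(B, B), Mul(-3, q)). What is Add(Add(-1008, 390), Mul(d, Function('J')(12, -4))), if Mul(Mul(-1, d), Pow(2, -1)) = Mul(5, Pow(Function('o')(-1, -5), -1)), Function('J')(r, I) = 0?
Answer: -618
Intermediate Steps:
Function('o')(B, q) = Add(9, Mul(-1, Pow(B, 2)), Mul(3, q)) (Function('o')(B, q) = Add(9, Mul(-1, Add(Mul(B, B), Mul(-3, q)))) = Add(9, Mul(-1, Add(Pow(B, 2), Mul(-3, q)))) = Add(9, Add(Mul(-1, Pow(B, 2)), Mul(3, q))) = Add(9, Mul(-1, Pow(B, 2)), Mul(3, q)))
d = Rational(10, 7) (d = Mul(-2, Mul(5, Pow(Add(9, Mul(-1, Pow(-1, 2)), Mul(3, -5)), -1))) = Mul(-2, Mul(5, Pow(Add(9, Mul(-1, 1), -15), -1))) = Mul(-2, Mul(5, Pow(Add(9, -1, -15), -1))) = Mul(-2, Mul(5, Pow(-7, -1))) = Mul(-2, Mul(5, Rational(-1, 7))) = Mul(-2, Rational(-5, 7)) = Rational(10, 7) ≈ 1.4286)
Add(Add(-1008, 390), Mul(d, Function('J')(12, -4))) = Add(Add(-1008, 390), Mul(Rational(10, 7), 0)) = Add(-618, 0) = -618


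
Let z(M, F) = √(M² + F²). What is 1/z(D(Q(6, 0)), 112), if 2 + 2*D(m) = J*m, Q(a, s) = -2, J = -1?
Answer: 1/112 ≈ 0.0089286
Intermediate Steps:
D(m) = -1 - m/2 (D(m) = -1 + (-m)/2 = -1 - m/2)
z(M, F) = √(F² + M²)
1/z(D(Q(6, 0)), 112) = 1/(√(112² + (-1 - ½*(-2))²)) = 1/(√(12544 + (-1 + 1)²)) = 1/(√(12544 + 0²)) = 1/(√(12544 + 0)) = 1/(√12544) = 1/112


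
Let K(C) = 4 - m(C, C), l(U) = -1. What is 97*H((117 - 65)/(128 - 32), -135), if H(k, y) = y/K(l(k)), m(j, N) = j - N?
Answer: -13095/4 ≈ -3273.8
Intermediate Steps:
K(C) = 4 (K(C) = 4 - (C - C) = 4 - 1*0 = 4 + 0 = 4)
H(k, y) = y/4
97*H((117 - 65)/(128 - 32), -135) = 97*((1/4)*(-135)) = 97*(-135/4) = -13095/4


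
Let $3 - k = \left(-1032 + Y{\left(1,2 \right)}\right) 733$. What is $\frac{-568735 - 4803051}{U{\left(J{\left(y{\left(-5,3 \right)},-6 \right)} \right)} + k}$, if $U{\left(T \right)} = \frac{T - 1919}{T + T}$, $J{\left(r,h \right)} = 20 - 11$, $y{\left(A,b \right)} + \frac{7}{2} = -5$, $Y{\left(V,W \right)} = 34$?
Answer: $- \frac{24173037}{3291439} \approx -7.3442$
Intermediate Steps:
$y{\left(A,b \right)} = - \frac{17}{2}$ ($y{\left(A,b \right)} = - \frac{7}{2} - 5 = - \frac{17}{2}$)
$J{\left(r,h \right)} = 9$ ($J{\left(r,h \right)} = 20 - 11 = 9$)
$U{\left(T \right)} = \frac{-1919 + T}{2 T}$
$k = 731537$ ($k = 3 - \left(-1032 + 34\right) 733 = 3 - \left(-998\right) 733 = 3 - -731534 = 3 + 731534 = 731537$)
$\frac{-568735 - 4803051}{U{\left(J{\left(y{\left(-5,3 \right)},-6 \right)} \right)} + k} = \frac{-568735 - 4803051}{\frac{-1919 + 9}{2 \cdot 9} + 731537} = - \frac{5371786}{\frac{1}{2} \cdot \frac{1}{9} \left(-1910\right) + 731537} = - \frac{5371786}{- \frac{955}{9} + 731537} = - \frac{5371786}{\frac{6582878}{9}} = \left(-5371786\right) \frac{9}{6582878} = - \frac{24173037}{3291439}$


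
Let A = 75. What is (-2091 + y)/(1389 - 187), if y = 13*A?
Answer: -558/601 ≈ -0.92845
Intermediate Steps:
y = 975 (y = 13*75 = 975)
(-2091 + y)/(1389 - 187) = (-2091 + 975)/(1389 - 187) = -1116/1202 = -1116*1/1202 = -558/601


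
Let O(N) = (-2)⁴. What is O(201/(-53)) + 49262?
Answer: 49278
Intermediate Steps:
O(N) = 16
O(201/(-53)) + 49262 = 16 + 49262 = 49278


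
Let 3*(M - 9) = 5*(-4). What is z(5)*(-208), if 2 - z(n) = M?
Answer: 208/3 ≈ 69.333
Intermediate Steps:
M = 7/3 (M = 9 + (5*(-4))/3 = 9 + (⅓)*(-20) = 9 - 20/3 = 7/3 ≈ 2.3333)
z(n) = -⅓ (z(n) = 2 - 1*7/3 = 2 - 7/3 = -⅓)
z(5)*(-208) = -⅓*(-208) = 208/3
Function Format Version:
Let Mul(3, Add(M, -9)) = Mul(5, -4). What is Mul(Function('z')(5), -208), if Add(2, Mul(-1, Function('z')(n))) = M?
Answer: Rational(208, 3) ≈ 69.333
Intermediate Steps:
M = Rational(7, 3) (M = Add(9, Mul(Rational(1, 3), Mul(5, -4))) = Add(9, Mul(Rational(1, 3), -20)) = Add(9, Rational(-20, 3)) = Rational(7, 3) ≈ 2.3333)
Function('z')(n) = Rational(-1, 3) (Function('z')(n) = Add(2, Mul(-1, Rational(7, 3))) = Add(2, Rational(-7, 3)) = Rational(-1, 3))
Mul(Function('z')(5), -208) = Mul(Rational(-1, 3), -208) = Rational(208, 3)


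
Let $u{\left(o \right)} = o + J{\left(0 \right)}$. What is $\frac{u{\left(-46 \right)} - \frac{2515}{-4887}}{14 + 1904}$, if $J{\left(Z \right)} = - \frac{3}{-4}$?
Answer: $- \frac{874487}{37493064} \approx -0.023324$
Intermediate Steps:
$J{\left(Z \right)} = \frac{3}{4}$ ($J{\left(Z \right)} = \left(-3\right) \left(- \frac{1}{4}\right) = \frac{3}{4}$)
$u{\left(o \right)} = \frac{3}{4} + o$ ($u{\left(o \right)} = o + \frac{3}{4} = \frac{3}{4} + o$)
$\frac{u{\left(-46 \right)} - \frac{2515}{-4887}}{14 + 1904} = \frac{\left(\frac{3}{4} - 46\right) - \frac{2515}{-4887}}{14 + 1904} = \frac{- \frac{181}{4} - - \frac{2515}{4887}}{1918} = \left(- \frac{181}{4} + \frac{2515}{4887}\right) \frac{1}{1918} = \left(- \frac{874487}{19548}\right) \frac{1}{1918} = - \frac{874487}{37493064}$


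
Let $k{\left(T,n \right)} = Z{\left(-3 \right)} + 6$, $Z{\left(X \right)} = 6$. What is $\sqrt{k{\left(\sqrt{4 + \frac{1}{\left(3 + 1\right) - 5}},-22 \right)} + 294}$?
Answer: $3 \sqrt{34} \approx 17.493$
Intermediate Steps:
$k{\left(T,n \right)} = 12$ ($k{\left(T,n \right)} = 6 + 6 = 12$)
$\sqrt{k{\left(\sqrt{4 + \frac{1}{\left(3 + 1\right) - 5}},-22 \right)} + 294} = \sqrt{12 + 294} = \sqrt{306} = 3 \sqrt{34}$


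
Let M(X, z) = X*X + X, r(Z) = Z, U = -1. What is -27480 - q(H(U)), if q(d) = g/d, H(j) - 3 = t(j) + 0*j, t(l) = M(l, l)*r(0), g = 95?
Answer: -82535/3 ≈ -27512.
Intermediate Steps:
M(X, z) = X + X**2 (M(X, z) = X**2 + X = X + X**2)
t(l) = 0 (t(l) = (l*(1 + l))*0 = 0)
H(j) = 3 (H(j) = 3 + (0 + 0*j) = 3 + (0 + 0) = 3 + 0 = 3)
q(d) = 95/d
-27480 - q(H(U)) = -27480 - 95/3 = -82535/3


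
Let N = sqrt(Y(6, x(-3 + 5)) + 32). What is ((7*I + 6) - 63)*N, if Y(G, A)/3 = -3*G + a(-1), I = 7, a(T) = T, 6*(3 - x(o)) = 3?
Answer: -40*I ≈ -40.0*I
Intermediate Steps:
x(o) = 5/2 (x(o) = 3 - 1/6*3 = 3 - 1/2 = 5/2)
Y(G, A) = -3 - 9*G (Y(G, A) = 3*(-3*G - 1) = 3*(-1 - 3*G) = -3 - 9*G)
N = 5*I (N = sqrt((-3 - 9*6) + 32) = sqrt((-3 - 54) + 32) = sqrt(-57 + 32) = sqrt(-25) = 5*I ≈ 5.0*I)
((7*I + 6) - 63)*N = ((7*7 + 6) - 63)*(5*I) = ((49 + 6) - 63)*(5*I) = (55 - 63)*(5*I) = -40*I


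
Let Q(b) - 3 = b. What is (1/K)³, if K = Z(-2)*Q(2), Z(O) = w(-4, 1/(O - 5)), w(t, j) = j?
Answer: -343/125 ≈ -2.7440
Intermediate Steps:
Q(b) = 3 + b
Z(O) = 1/(-5 + O) (Z(O) = 1/(O - 5) = 1/(-5 + O))
K = -5/7 (K = (3 + 2)/(-5 - 2) = 5/(-7) = -⅐*5 = -5/7 ≈ -0.71429)
(1/K)³ = (1/(-5/7))³ = (-7/5)³ = -343/125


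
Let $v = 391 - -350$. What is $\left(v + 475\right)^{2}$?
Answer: $1478656$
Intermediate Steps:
$v = 741$ ($v = 391 + 350 = 741$)
$\left(v + 475\right)^{2} = \left(741 + 475\right)^{2} = 1216^{2} = 1478656$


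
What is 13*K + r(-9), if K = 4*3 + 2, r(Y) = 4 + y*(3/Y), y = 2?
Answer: 556/3 ≈ 185.33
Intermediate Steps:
r(Y) = 4 + 6/Y (r(Y) = 4 + 2*(3/Y) = 4 + 6/Y)
K = 14 (K = 12 + 2 = 14)
13*K + r(-9) = 13*14 + (4 + 6/(-9)) = 182 + (4 + 6*(-⅑)) = 182 + (4 - ⅔) = 182 + 10/3 = 556/3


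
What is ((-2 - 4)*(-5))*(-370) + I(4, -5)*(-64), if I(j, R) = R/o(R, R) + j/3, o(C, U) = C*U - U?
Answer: -33524/3 ≈ -11175.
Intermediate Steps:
o(C, U) = -U + C*U
I(j, R) = 1/(-1 + R) + j/3 (I(j, R) = R/((R*(-1 + R))) + j/3 = R*(1/(R*(-1 + R))) + j*(⅓) = 1/(-1 + R) + j/3)
((-2 - 4)*(-5))*(-370) + I(4, -5)*(-64) = ((-2 - 4)*(-5))*(-370) + ((3 + 4*(-1 - 5))/(3*(-1 - 5)))*(-64) = -6*(-5)*(-370) + ((⅓)*(3 + 4*(-6))/(-6))*(-64) = 30*(-370) + ((⅓)*(-⅙)*(3 - 24))*(-64) = -11100 + ((⅓)*(-⅙)*(-21))*(-64) = -11100 + (7/6)*(-64) = -11100 - 224/3 = -33524/3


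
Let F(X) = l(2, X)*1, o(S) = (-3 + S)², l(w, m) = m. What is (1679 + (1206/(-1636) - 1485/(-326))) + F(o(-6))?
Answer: 117588458/66667 ≈ 1763.8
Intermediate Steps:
F(X) = X (F(X) = X*1 = X)
(1679 + (1206/(-1636) - 1485/(-326))) + F(o(-6)) = (1679 + (1206/(-1636) - 1485/(-326))) + (-3 - 6)² = (1679 + (1206*(-1/1636) - 1485*(-1/326))) + (-9)² = (1679 + (-603/818 + 1485/326)) + 81 = (1679 + 254538/66667) + 81 = 112188431/66667 + 81 = 117588458/66667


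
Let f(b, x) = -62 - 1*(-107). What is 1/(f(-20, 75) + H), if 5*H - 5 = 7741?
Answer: 5/7971 ≈ 0.00062727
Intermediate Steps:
H = 7746/5 (H = 1 + (⅕)*7741 = 1 + 7741/5 = 7746/5 ≈ 1549.2)
f(b, x) = 45 (f(b, x) = -62 + 107 = 45)
1/(f(-20, 75) + H) = 1/(45 + 7746/5) = 1/(7971/5) = 5/7971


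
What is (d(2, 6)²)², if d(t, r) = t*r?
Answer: 20736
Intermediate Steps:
d(t, r) = r*t
(d(2, 6)²)² = ((6*2)²)² = (12²)² = 144² = 20736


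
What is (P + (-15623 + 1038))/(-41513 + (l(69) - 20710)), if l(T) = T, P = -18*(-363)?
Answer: 8051/62154 ≈ 0.12953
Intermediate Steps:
P = 6534
(P + (-15623 + 1038))/(-41513 + (l(69) - 20710)) = (6534 + (-15623 + 1038))/(-41513 + (69 - 20710)) = (6534 - 14585)/(-41513 - 20641) = -8051/(-62154) = -8051*(-1/62154) = 8051/62154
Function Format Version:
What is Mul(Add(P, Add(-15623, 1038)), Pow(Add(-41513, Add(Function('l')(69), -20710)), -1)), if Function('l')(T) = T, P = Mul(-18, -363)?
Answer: Rational(8051, 62154) ≈ 0.12953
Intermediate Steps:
P = 6534
Mul(Add(P, Add(-15623, 1038)), Pow(Add(-41513, Add(Function('l')(69), -20710)), -1)) = Mul(Add(6534, Add(-15623, 1038)), Pow(Add(-41513, Add(69, -20710)), -1)) = Mul(Add(6534, -14585), Pow(Add(-41513, -20641), -1)) = Mul(-8051, Pow(-62154, -1)) = Mul(-8051, Rational(-1, 62154)) = Rational(8051, 62154)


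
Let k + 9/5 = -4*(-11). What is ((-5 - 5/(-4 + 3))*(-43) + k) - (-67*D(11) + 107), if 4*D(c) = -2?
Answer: -983/10 ≈ -98.300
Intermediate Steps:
D(c) = -½ (D(c) = (¼)*(-2) = -½)
k = 211/5 (k = -9/5 - 4*(-11) = -9/5 + 44 = 211/5 ≈ 42.200)
((-5 - 5/(-4 + 3))*(-43) + k) - (-67*D(11) + 107) = ((-5 - 5/(-4 + 3))*(-43) + 211/5) - (-67*(-½) + 107) = ((-5 - 5/(-1))*(-43) + 211/5) - (67/2 + 107) = ((-5 - 1*(-5))*(-43) + 211/5) - 1*281/2 = ((-5 + 5)*(-43) + 211/5) - 281/2 = (0*(-43) + 211/5) - 281/2 = (0 + 211/5) - 281/2 = 211/5 - 281/2 = -983/10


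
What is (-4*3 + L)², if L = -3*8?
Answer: 1296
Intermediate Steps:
L = -24
(-4*3 + L)² = (-4*3 - 24)² = (-1*12 - 24)² = (-12 - 24)² = (-36)² = 1296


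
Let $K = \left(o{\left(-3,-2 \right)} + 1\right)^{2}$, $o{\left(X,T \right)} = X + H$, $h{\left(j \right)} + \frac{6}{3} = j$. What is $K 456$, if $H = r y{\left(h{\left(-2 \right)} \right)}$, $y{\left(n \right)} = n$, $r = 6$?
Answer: $308256$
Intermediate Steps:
$h{\left(j \right)} = -2 + j$
$H = -24$ ($H = 6 \left(-2 - 2\right) = 6 \left(-4\right) = -24$)
$o{\left(X,T \right)} = -24 + X$ ($o{\left(X,T \right)} = X - 24 = -24 + X$)
$K = 676$ ($K = \left(\left(-24 - 3\right) + 1\right)^{2} = \left(-27 + 1\right)^{2} = \left(-26\right)^{2} = 676$)
$K 456 = 676 \cdot 456 = 308256$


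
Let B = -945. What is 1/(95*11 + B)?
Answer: 1/100 ≈ 0.010000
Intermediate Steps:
1/(95*11 + B) = 1/(95*11 - 945) = 1/(1045 - 945) = 1/100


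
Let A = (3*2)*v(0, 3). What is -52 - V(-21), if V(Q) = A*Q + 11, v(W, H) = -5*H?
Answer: -1953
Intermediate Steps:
A = -90 (A = (3*2)*(-5*3) = 6*(-15) = -90)
V(Q) = 11 - 90*Q (V(Q) = -90*Q + 11 = 11 - 90*Q)
-52 - V(-21) = -52 - (11 - 90*(-21)) = -52 - (11 + 1890) = -52 - 1*1901 = -52 - 1901 = -1953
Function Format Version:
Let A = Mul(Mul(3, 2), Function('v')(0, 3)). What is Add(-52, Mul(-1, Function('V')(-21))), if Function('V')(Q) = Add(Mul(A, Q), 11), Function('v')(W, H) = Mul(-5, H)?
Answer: -1953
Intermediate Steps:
A = -90 (A = Mul(Mul(3, 2), Mul(-5, 3)) = Mul(6, -15) = -90)
Function('V')(Q) = Add(11, Mul(-90, Q)) (Function('V')(Q) = Add(Mul(-90, Q), 11) = Add(11, Mul(-90, Q)))
Add(-52, Mul(-1, Function('V')(-21))) = Add(-52, Mul(-1, Add(11, Mul(-90, -21)))) = Add(-52, Mul(-1, Add(11, 1890))) = Add(-52, Mul(-1, 1901)) = Add(-52, -1901) = -1953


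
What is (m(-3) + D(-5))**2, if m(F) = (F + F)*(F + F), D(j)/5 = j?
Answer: 121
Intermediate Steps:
D(j) = 5*j
m(F) = 4*F**2 (m(F) = (2*F)*(2*F) = 4*F**2)
(m(-3) + D(-5))**2 = (4*(-3)**2 + 5*(-5))**2 = (4*9 - 25)**2 = (36 - 25)**2 = 11**2 = 121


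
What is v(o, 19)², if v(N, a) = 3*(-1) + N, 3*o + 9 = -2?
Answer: 400/9 ≈ 44.444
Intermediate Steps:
o = -11/3 (o = -3 + (⅓)*(-2) = -3 - ⅔ = -11/3 ≈ -3.6667)
v(N, a) = -3 + N
v(o, 19)² = (-3 - 11/3)² = (-20/3)² = 400/9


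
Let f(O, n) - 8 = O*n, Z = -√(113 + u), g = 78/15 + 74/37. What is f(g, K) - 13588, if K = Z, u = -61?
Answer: -13580 - 72*√13/5 ≈ -13632.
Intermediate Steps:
g = 36/5 (g = 78*(1/15) + 74*(1/37) = 26/5 + 2 = 36/5 ≈ 7.2000)
Z = -2*√13 (Z = -√(113 - 61) = -√52 = -2*√13 ≈ -7.2111)
K = -2*√13 ≈ -7.2111
f(O, n) = 8 + O*n
f(g, K) - 13588 = (8 + 36*(-2*√13)/5) - 13588 = (8 - 72*√13/5) - 13588 = -13580 - 72*√13/5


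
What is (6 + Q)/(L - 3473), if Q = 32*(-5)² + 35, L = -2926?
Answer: -841/6399 ≈ -0.13143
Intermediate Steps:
Q = 835 (Q = 32*25 + 35 = 800 + 35 = 835)
(6 + Q)/(L - 3473) = (6 + 835)/(-2926 - 3473) = 841/(-6399) = 841*(-1/6399) = -841/6399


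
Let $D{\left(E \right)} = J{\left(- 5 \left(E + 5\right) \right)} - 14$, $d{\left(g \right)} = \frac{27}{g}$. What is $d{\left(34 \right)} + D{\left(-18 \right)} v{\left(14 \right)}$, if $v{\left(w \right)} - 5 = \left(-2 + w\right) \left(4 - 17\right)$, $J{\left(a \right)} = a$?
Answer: $- \frac{261807}{34} \approx -7700.2$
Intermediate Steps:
$v{\left(w \right)} = 31 - 13 w$ ($v{\left(w \right)} = 5 + \left(-2 + w\right) \left(4 - 17\right) = 5 + \left(-2 + w\right) \left(-13\right) = 5 - \left(-26 + 13 w\right) = 31 - 13 w$)
$D{\left(E \right)} = -39 - 5 E$ ($D{\left(E \right)} = - 5 \left(E + 5\right) - 14 = - 5 \left(5 + E\right) - 14 = \left(-25 - 5 E\right) - 14 = -39 - 5 E$)
$d{\left(34 \right)} + D{\left(-18 \right)} v{\left(14 \right)} = \frac{27}{34} + \left(-39 - -90\right) \left(31 - 182\right) = 27 \cdot \frac{1}{34} + \left(-39 + 90\right) \left(31 - 182\right) = \frac{27}{34} + 51 \left(-151\right) = \frac{27}{34} - 7701 = - \frac{261807}{34}$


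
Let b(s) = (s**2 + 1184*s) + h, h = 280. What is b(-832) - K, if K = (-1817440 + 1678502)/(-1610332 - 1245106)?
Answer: -417727805365/1427719 ≈ -2.9258e+5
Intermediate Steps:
K = 69469/1427719 (K = -138938/(-2855438) = -138938*(-1/2855438) = 69469/1427719 ≈ 0.048657)
b(s) = 280 + s**2 + 1184*s (b(s) = (s**2 + 1184*s) + 280 = 280 + s**2 + 1184*s)
b(-832) - K = (280 + (-832)**2 + 1184*(-832)) - 1*69469/1427719 = (280 + 692224 - 985088) - 69469/1427719 = -292584 - 69469/1427719 = -417727805365/1427719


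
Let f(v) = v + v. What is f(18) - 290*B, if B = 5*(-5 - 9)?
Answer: 20336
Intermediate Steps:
f(v) = 2*v
B = -70 (B = 5*(-14) = -70)
f(18) - 290*B = 2*18 - 290*(-70) = 36 + 20300 = 20336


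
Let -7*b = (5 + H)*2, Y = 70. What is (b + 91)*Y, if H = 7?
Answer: 6130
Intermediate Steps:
b = -24/7 (b = -(5 + 7)*2/7 = -12*2/7 = -⅐*24 = -24/7 ≈ -3.4286)
(b + 91)*Y = (-24/7 + 91)*70 = (613/7)*70 = 6130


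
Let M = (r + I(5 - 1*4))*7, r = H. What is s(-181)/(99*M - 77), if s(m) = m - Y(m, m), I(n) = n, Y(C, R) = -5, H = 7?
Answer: -16/497 ≈ -0.032193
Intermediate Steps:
r = 7
M = 56 (M = (7 + (5 - 1*4))*7 = (7 + (5 - 4))*7 = (7 + 1)*7 = 8*7 = 56)
s(m) = 5 + m (s(m) = m - 1*(-5) = m + 5 = 5 + m)
s(-181)/(99*M - 77) = (5 - 181)/(99*56 - 77) = -176/(5544 - 77) = -176/5467 = -176*1/5467 = -16/497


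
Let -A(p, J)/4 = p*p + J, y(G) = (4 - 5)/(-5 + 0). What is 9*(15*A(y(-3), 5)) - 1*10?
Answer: -13658/5 ≈ -2731.6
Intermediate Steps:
y(G) = ⅕ (y(G) = -1/(-5) = -1*(-⅕) = ⅕)
A(p, J) = -4*J - 4*p² (A(p, J) = -4*(p*p + J) = -4*(p² + J) = -4*(J + p²) = -4*J - 4*p²)
9*(15*A(y(-3), 5)) - 1*10 = 9*(15*(-4*5 - 4*(⅕)²)) - 1*10 = 9*(15*(-20 - 4*1/25)) - 10 = 9*(15*(-20 - 4/25)) - 10 = 9*(15*(-504/25)) - 10 = 9*(-1512/5) - 10 = -13608/5 - 10 = -13658/5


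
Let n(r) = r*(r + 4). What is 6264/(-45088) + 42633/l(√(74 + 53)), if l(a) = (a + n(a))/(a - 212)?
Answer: -8690125077/95812 + 16868457*√127/4318 ≈ -46675.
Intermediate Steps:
n(r) = r*(4 + r)
l(a) = (a + a*(4 + a))/(-212 + a) (l(a) = (a + a*(4 + a))/(a - 212) = (a + a*(4 + a))/(-212 + a))
6264/(-45088) + 42633/l(√(74 + 53)) = 6264/(-45088) + 42633/((√(74 + 53)*(5 + √(74 + 53))/(-212 + √(74 + 53)))) = 6264*(-1/45088) + 42633/((√127*(5 + √127)/(-212 + √127))) = -783/5636 + 42633*(√127*(-212 + √127)/(127*(5 + √127))) = -783/5636 + 42633*√127*(-212 + √127)/(127*(5 + √127))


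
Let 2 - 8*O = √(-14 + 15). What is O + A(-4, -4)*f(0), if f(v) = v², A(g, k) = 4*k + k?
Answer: ⅛ ≈ 0.12500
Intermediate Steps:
O = ⅛ (O = ¼ - √(-14 + 15)/8 = ¼ - √1/8 = ¼ - ⅛*1 = ¼ - ⅛ = ⅛ ≈ 0.12500)
A(g, k) = 5*k
O + A(-4, -4)*f(0) = ⅛ + (5*(-4))*0² = ⅛ - 20*0 = ⅛ + 0 = ⅛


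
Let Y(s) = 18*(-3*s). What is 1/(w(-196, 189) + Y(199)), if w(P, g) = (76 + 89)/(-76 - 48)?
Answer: -124/1332669 ≈ -9.3046e-5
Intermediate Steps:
w(P, g) = -165/124 (w(P, g) = 165/(-124) = 165*(-1/124) = -165/124)
Y(s) = -54*s
1/(w(-196, 189) + Y(199)) = 1/(-165/124 - 54*199) = 1/(-165/124 - 10746) = 1/(-1332669/124) = -124/1332669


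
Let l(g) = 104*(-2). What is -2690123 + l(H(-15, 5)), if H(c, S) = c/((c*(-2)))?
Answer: -2690331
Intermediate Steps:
H(c, S) = -½ (H(c, S) = c/((-2*c)) = c*(-1/(2*c)) = -½)
l(g) = -208
-2690123 + l(H(-15, 5)) = -2690123 - 208 = -2690331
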